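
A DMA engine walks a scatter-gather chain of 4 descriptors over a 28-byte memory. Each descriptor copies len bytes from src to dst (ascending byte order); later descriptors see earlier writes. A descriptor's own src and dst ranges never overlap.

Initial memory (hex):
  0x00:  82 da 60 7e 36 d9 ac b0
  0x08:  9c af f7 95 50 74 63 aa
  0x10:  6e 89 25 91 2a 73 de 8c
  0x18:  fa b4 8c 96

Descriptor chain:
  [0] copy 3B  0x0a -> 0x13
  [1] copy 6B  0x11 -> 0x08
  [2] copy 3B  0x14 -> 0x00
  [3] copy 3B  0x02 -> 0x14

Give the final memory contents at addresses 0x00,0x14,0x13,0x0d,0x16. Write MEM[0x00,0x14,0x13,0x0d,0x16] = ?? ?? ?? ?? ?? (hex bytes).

MEM[0x00,0x14,0x13,0x0d,0x16] = 95 de f7 de 36

  after D0: wrote 3B at 0x13 = f79550
  after D1: wrote 6B at 0x08 = 8925f79550de
  after D2: wrote 3B at 0x00 = 9550de
  after D3: wrote 3B at 0x14 = de7e36
query mem[0x00]=0x95, mem[0x14]=0xde, mem[0x13]=0xf7, mem[0x0d]=0xde, mem[0x16]=0x36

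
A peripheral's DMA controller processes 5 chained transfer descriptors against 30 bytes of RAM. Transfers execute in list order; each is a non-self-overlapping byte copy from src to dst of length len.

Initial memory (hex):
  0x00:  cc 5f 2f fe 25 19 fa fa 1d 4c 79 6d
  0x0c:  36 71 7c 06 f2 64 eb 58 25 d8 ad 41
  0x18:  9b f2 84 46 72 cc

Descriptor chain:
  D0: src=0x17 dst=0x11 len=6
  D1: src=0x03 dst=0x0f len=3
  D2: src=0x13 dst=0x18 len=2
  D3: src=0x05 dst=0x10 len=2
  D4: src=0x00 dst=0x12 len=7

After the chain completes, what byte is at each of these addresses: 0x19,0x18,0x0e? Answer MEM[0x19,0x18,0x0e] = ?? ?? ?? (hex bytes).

  after D0: wrote 6B at 0x11 = 419bf2844672
  after D1: wrote 3B at 0x0f = fe2519
  after D2: wrote 2B at 0x18 = f284
  after D3: wrote 2B at 0x10 = 19fa
  after D4: wrote 7B at 0x12 = cc5f2ffe2519fa
query mem[0x19]=0x84, mem[0x18]=0xfa, mem[0x0e]=0x7c

MEM[0x19,0x18,0x0e] = 84 fa 7c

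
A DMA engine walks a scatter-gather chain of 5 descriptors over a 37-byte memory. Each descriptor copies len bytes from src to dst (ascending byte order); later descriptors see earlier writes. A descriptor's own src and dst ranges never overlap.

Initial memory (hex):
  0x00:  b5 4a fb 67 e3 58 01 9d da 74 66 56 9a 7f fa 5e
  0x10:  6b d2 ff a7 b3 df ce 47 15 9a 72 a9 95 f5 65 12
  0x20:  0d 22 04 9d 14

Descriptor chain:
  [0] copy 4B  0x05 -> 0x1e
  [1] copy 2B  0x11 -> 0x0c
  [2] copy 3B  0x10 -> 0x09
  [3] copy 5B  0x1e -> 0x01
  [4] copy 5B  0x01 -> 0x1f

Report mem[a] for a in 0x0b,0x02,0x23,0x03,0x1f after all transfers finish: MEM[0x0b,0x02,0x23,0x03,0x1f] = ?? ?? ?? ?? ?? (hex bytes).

MEM[0x0b,0x02,0x23,0x03,0x1f] = ff 01 04 9d 58

#0 dst[0x1e+4] := {0x58,0x01,0x9d,0xda}
#1 dst[0x0c+2] := {0xd2,0xff}
#2 dst[0x09+3] := {0x6b,0xd2,0xff}
#3 dst[0x01+5] := {0x58,0x01,0x9d,0xda,0x04}
#4 dst[0x1f+5] := {0x58,0x01,0x9d,0xda,0x04}
query mem[0x0b]=0xff, mem[0x02]=0x01, mem[0x23]=0x04, mem[0x03]=0x9d, mem[0x1f]=0x58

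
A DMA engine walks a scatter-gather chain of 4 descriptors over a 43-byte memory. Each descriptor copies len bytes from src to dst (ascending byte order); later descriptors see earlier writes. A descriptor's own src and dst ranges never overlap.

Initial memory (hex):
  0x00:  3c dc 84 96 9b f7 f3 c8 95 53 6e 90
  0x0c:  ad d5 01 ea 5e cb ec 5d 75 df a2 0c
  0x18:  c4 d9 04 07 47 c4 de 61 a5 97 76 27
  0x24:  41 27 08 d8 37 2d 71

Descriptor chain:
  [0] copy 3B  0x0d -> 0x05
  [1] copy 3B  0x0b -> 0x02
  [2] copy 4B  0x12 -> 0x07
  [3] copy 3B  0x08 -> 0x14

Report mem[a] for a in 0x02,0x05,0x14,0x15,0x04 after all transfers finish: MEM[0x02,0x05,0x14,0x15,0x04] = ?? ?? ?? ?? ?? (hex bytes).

MEM[0x02,0x05,0x14,0x15,0x04] = 90 d5 5d 75 d5

#0 dst[0x05+3] := {0xd5,0x01,0xea}
#1 dst[0x02+3] := {0x90,0xad,0xd5}
#2 dst[0x07+4] := {0xec,0x5d,0x75,0xdf}
#3 dst[0x14+3] := {0x5d,0x75,0xdf}
query mem[0x02]=0x90, mem[0x05]=0xd5, mem[0x14]=0x5d, mem[0x15]=0x75, mem[0x04]=0xd5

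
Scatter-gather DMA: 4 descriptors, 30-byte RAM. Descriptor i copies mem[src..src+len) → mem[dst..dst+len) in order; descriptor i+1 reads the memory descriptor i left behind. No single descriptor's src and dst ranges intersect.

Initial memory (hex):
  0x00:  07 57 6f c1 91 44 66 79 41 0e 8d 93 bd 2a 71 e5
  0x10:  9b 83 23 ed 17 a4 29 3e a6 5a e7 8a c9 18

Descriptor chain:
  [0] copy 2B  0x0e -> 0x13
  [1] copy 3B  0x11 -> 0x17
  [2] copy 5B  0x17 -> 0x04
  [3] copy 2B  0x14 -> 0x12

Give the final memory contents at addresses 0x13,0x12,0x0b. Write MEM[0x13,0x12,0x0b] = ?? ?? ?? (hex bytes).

MEM[0x13,0x12,0x0b] = a4 e5 93

  after D0: wrote 2B at 0x13 = 71e5
  after D1: wrote 3B at 0x17 = 832371
  after D2: wrote 5B at 0x04 = 832371e78a
  after D3: wrote 2B at 0x12 = e5a4
query mem[0x13]=0xa4, mem[0x12]=0xe5, mem[0x0b]=0x93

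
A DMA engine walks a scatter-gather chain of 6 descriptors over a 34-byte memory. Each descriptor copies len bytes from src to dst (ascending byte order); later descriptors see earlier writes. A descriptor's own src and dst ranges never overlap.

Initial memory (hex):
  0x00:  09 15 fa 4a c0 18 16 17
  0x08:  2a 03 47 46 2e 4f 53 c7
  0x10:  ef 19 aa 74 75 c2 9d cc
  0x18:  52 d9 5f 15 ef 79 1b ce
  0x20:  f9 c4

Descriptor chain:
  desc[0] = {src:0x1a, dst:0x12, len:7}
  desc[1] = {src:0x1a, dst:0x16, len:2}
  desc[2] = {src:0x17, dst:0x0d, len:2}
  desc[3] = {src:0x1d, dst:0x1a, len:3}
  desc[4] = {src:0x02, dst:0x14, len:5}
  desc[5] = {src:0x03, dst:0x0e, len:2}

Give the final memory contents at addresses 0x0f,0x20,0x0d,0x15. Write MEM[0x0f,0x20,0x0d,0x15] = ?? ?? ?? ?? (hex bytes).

MEM[0x0f,0x20,0x0d,0x15] = c0 f9 15 4a

  after D0: wrote 7B at 0x12 = 5f15ef791bcef9
  after D1: wrote 2B at 0x16 = 5f15
  after D2: wrote 2B at 0x0d = 15f9
  after D3: wrote 3B at 0x1a = 791bce
  after D4: wrote 5B at 0x14 = fa4ac01816
  after D5: wrote 2B at 0x0e = 4ac0
query mem[0x0f]=0xc0, mem[0x20]=0xf9, mem[0x0d]=0x15, mem[0x15]=0x4a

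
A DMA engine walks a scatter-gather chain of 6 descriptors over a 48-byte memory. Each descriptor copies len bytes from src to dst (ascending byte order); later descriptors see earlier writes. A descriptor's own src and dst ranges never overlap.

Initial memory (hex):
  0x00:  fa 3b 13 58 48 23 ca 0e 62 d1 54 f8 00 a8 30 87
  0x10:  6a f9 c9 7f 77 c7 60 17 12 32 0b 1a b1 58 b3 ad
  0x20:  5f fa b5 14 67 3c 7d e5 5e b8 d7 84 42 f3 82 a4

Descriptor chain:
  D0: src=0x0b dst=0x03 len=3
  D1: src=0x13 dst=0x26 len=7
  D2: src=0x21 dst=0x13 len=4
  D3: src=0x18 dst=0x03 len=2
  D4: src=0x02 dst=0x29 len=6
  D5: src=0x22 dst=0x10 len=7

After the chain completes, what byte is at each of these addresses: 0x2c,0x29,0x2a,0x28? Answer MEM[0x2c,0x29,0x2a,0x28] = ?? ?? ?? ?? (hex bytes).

#0 dst[0x03+3] := {0xf8,0x00,0xa8}
#1 dst[0x26+7] := {0x7f,0x77,0xc7,0x60,0x17,0x12,0x32}
#2 dst[0x13+4] := {0xfa,0xb5,0x14,0x67}
#3 dst[0x03+2] := {0x12,0x32}
#4 dst[0x29+6] := {0x13,0x12,0x32,0xa8,0xca,0x0e}
#5 dst[0x10+7] := {0xb5,0x14,0x67,0x3c,0x7f,0x77,0xc7}
query mem[0x2c]=0xa8, mem[0x29]=0x13, mem[0x2a]=0x12, mem[0x28]=0xc7

MEM[0x2c,0x29,0x2a,0x28] = a8 13 12 c7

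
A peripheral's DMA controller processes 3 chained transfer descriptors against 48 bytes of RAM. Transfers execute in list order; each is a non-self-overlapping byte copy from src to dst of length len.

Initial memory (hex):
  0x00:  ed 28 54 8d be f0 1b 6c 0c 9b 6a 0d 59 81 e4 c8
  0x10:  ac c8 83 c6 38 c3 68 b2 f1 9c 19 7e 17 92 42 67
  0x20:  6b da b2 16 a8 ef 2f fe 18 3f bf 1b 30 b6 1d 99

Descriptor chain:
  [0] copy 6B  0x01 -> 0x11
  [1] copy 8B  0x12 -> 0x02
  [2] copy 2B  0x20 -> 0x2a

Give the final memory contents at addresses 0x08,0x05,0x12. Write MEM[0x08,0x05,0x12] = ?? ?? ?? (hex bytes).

#0 dst[0x11+6] := {0x28,0x54,0x8d,0xbe,0xf0,0x1b}
#1 dst[0x02+8] := {0x54,0x8d,0xbe,0xf0,0x1b,0xb2,0xf1,0x9c}
#2 dst[0x2a+2] := {0x6b,0xda}
query mem[0x08]=0xf1, mem[0x05]=0xf0, mem[0x12]=0x54

MEM[0x08,0x05,0x12] = f1 f0 54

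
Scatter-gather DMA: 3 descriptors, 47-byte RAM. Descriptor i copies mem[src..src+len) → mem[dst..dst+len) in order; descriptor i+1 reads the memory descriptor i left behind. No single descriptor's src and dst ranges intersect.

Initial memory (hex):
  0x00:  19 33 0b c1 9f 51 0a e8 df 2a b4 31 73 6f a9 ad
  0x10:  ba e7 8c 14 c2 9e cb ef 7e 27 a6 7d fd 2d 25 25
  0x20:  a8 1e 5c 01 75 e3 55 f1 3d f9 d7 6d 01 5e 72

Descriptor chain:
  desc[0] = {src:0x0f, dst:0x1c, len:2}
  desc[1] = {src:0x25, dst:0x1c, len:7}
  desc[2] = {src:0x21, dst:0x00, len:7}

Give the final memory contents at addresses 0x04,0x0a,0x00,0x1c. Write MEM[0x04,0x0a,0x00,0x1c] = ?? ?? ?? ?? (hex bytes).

MEM[0x04,0x0a,0x00,0x1c] = e3 b4 d7 e3

#0 dst[0x1c+2] := {0xad,0xba}
#1 dst[0x1c+7] := {0xe3,0x55,0xf1,0x3d,0xf9,0xd7,0x6d}
#2 dst[0x00+7] := {0xd7,0x6d,0x01,0x75,0xe3,0x55,0xf1}
query mem[0x04]=0xe3, mem[0x0a]=0xb4, mem[0x00]=0xd7, mem[0x1c]=0xe3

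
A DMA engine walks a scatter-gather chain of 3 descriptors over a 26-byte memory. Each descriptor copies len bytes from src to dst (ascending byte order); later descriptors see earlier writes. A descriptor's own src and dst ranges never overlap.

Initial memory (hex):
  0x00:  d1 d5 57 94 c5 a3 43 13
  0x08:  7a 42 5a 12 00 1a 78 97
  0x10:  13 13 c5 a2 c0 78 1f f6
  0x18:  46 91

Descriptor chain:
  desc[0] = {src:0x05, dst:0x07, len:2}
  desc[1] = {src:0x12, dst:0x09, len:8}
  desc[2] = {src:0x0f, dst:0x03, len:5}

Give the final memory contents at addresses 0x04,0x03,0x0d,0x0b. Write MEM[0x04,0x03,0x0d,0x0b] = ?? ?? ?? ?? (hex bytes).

  after D0: wrote 2B at 0x07 = a343
  after D1: wrote 8B at 0x09 = c5a2c0781ff64691
  after D2: wrote 5B at 0x03 = 469113c5a2
query mem[0x04]=0x91, mem[0x03]=0x46, mem[0x0d]=0x1f, mem[0x0b]=0xc0

MEM[0x04,0x03,0x0d,0x0b] = 91 46 1f c0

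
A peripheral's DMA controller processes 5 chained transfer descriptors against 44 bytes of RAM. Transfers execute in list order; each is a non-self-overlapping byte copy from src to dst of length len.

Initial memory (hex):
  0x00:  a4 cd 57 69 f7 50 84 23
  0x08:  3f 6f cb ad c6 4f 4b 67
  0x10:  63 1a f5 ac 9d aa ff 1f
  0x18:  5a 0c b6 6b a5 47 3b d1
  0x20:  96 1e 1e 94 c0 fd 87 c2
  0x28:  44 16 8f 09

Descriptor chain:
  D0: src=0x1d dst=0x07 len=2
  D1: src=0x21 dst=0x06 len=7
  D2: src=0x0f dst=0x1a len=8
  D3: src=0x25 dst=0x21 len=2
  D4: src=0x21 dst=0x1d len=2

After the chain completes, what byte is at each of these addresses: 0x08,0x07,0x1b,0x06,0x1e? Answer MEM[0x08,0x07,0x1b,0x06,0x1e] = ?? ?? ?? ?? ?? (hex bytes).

[0] 0x1d->0x07 len=2 : 47 3b
[1] 0x21->0x06 len=7 : 1e 1e 94 c0 fd 87 c2
[2] 0x0f->0x1a len=8 : 67 63 1a f5 ac 9d aa ff
[3] 0x25->0x21 len=2 : fd 87
[4] 0x21->0x1d len=2 : fd 87
query mem[0x08]=0x94, mem[0x07]=0x1e, mem[0x1b]=0x63, mem[0x06]=0x1e, mem[0x1e]=0x87

MEM[0x08,0x07,0x1b,0x06,0x1e] = 94 1e 63 1e 87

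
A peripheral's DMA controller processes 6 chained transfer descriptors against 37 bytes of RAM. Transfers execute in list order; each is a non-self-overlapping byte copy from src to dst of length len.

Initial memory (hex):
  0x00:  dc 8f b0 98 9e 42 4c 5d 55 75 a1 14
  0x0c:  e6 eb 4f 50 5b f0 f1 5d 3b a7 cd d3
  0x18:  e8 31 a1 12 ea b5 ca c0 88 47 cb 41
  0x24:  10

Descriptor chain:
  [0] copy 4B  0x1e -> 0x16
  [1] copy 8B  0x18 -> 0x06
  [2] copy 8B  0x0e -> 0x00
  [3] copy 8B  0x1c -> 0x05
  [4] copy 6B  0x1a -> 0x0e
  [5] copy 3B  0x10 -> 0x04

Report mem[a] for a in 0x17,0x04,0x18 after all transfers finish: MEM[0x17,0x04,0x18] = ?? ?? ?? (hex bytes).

#0 dst[0x16+4] := {0xca,0xc0,0x88,0x47}
#1 dst[0x06+8] := {0x88,0x47,0xa1,0x12,0xea,0xb5,0xca,0xc0}
#2 dst[0x00+8] := {0x4f,0x50,0x5b,0xf0,0xf1,0x5d,0x3b,0xa7}
#3 dst[0x05+8] := {0xea,0xb5,0xca,0xc0,0x88,0x47,0xcb,0x41}
#4 dst[0x0e+6] := {0xa1,0x12,0xea,0xb5,0xca,0xc0}
#5 dst[0x04+3] := {0xea,0xb5,0xca}
query mem[0x17]=0xc0, mem[0x04]=0xea, mem[0x18]=0x88

MEM[0x17,0x04,0x18] = c0 ea 88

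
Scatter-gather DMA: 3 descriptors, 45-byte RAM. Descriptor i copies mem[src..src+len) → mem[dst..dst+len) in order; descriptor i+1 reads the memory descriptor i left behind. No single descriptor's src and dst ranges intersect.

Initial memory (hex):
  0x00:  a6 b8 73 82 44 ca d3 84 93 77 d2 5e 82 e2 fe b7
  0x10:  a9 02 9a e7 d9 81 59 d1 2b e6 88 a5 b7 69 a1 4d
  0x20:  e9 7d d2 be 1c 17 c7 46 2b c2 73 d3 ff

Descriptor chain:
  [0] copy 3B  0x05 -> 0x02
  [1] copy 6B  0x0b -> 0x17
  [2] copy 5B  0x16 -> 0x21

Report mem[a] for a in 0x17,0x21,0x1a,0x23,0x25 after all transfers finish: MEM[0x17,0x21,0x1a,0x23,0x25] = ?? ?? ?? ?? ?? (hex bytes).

MEM[0x17,0x21,0x1a,0x23,0x25] = 5e 59 fe 82 fe

D0: mem[0x02..0x04] <- [ca d3 84]
D1: mem[0x17..0x1c] <- [5e 82 e2 fe b7 a9]
D2: mem[0x21..0x25] <- [59 5e 82 e2 fe]
query mem[0x17]=0x5e, mem[0x21]=0x59, mem[0x1a]=0xfe, mem[0x23]=0x82, mem[0x25]=0xfe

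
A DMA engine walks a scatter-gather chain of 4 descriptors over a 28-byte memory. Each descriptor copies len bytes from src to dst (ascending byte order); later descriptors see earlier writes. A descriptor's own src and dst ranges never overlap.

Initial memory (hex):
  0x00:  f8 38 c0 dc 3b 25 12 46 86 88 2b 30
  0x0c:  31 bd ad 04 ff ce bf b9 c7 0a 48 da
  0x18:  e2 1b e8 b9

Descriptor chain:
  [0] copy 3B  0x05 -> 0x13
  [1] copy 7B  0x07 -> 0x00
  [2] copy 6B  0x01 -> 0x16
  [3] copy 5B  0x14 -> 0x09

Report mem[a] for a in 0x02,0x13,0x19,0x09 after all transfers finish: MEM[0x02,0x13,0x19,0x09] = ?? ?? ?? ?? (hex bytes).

MEM[0x02,0x13,0x19,0x09] = 88 25 30 12

D0: mem[0x13..0x15] <- [25 12 46]
D1: mem[0x00..0x06] <- [46 86 88 2b 30 31 bd]
D2: mem[0x16..0x1b] <- [86 88 2b 30 31 bd]
D3: mem[0x09..0x0d] <- [12 46 86 88 2b]
query mem[0x02]=0x88, mem[0x13]=0x25, mem[0x19]=0x30, mem[0x09]=0x12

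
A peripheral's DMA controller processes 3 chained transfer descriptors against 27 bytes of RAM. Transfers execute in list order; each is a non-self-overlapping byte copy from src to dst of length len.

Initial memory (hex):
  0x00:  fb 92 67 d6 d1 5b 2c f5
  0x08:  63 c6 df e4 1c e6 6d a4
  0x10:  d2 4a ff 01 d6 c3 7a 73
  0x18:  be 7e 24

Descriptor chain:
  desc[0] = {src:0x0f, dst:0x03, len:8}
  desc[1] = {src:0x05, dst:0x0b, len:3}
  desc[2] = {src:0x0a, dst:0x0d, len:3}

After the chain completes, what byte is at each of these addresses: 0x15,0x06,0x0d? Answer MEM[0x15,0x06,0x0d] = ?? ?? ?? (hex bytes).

MEM[0x15,0x06,0x0d] = c3 ff 7a

  after D0: wrote 8B at 0x03 = a4d24aff01d6c37a
  after D1: wrote 3B at 0x0b = 4aff01
  after D2: wrote 3B at 0x0d = 7a4aff
query mem[0x15]=0xc3, mem[0x06]=0xff, mem[0x0d]=0x7a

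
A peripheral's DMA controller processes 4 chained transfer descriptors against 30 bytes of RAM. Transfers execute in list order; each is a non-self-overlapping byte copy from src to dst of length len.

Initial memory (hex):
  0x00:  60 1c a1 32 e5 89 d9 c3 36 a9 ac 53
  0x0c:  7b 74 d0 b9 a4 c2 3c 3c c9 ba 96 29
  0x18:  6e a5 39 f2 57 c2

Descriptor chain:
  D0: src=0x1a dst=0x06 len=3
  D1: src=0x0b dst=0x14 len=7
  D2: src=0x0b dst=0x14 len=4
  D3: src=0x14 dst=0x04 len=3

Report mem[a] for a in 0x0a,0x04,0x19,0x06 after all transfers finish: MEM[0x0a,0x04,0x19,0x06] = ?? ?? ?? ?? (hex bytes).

MEM[0x0a,0x04,0x19,0x06] = ac 53 a4 74

[0] 0x1a->0x06 len=3 : 39 f2 57
[1] 0x0b->0x14 len=7 : 53 7b 74 d0 b9 a4 c2
[2] 0x0b->0x14 len=4 : 53 7b 74 d0
[3] 0x14->0x04 len=3 : 53 7b 74
query mem[0x0a]=0xac, mem[0x04]=0x53, mem[0x19]=0xa4, mem[0x06]=0x74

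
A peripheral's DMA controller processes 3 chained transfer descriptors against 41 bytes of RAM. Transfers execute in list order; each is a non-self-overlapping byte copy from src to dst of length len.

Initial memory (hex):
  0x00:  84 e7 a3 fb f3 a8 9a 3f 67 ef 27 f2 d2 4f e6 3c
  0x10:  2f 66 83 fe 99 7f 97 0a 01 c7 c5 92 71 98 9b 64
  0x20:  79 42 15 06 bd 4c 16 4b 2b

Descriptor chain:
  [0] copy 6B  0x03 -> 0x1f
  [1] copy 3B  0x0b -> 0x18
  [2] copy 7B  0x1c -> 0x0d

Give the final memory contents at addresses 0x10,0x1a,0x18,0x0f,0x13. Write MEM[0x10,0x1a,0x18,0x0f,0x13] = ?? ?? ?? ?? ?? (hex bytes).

MEM[0x10,0x1a,0x18,0x0f,0x13] = fb 4f f2 9b 9a

[0] 0x03->0x1f len=6 : fb f3 a8 9a 3f 67
[1] 0x0b->0x18 len=3 : f2 d2 4f
[2] 0x1c->0x0d len=7 : 71 98 9b fb f3 a8 9a
query mem[0x10]=0xfb, mem[0x1a]=0x4f, mem[0x18]=0xf2, mem[0x0f]=0x9b, mem[0x13]=0x9a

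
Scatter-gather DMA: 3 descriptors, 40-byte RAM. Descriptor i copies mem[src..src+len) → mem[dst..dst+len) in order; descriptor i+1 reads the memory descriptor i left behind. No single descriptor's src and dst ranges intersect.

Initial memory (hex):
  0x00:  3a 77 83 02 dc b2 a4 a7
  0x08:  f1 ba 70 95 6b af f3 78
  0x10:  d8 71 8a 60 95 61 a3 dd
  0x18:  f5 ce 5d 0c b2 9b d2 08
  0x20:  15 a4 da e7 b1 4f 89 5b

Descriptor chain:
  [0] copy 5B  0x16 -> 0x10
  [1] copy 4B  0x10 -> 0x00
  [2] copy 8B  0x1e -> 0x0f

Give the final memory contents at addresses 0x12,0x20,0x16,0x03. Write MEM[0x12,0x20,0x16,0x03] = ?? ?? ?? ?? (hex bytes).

  after D0: wrote 5B at 0x10 = a3ddf5ce5d
  after D1: wrote 4B at 0x00 = a3ddf5ce
  after D2: wrote 8B at 0x0f = d20815a4dae7b14f
query mem[0x12]=0xa4, mem[0x20]=0x15, mem[0x16]=0x4f, mem[0x03]=0xce

MEM[0x12,0x20,0x16,0x03] = a4 15 4f ce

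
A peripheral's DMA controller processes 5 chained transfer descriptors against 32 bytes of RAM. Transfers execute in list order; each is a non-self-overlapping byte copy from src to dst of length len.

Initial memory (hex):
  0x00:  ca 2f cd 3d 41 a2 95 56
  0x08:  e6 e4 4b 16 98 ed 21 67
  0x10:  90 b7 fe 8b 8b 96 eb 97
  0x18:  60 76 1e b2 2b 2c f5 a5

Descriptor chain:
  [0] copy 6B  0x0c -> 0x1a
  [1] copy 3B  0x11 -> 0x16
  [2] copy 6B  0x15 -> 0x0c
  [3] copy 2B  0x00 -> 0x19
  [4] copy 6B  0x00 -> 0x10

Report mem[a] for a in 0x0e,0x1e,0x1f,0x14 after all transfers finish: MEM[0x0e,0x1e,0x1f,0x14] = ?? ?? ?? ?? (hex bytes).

MEM[0x0e,0x1e,0x1f,0x14] = fe 90 b7 41

D0: mem[0x1a..0x1f] <- [98 ed 21 67 90 b7]
D1: mem[0x16..0x18] <- [b7 fe 8b]
D2: mem[0x0c..0x11] <- [96 b7 fe 8b 76 98]
D3: mem[0x19..0x1a] <- [ca 2f]
D4: mem[0x10..0x15] <- [ca 2f cd 3d 41 a2]
query mem[0x0e]=0xfe, mem[0x1e]=0x90, mem[0x1f]=0xb7, mem[0x14]=0x41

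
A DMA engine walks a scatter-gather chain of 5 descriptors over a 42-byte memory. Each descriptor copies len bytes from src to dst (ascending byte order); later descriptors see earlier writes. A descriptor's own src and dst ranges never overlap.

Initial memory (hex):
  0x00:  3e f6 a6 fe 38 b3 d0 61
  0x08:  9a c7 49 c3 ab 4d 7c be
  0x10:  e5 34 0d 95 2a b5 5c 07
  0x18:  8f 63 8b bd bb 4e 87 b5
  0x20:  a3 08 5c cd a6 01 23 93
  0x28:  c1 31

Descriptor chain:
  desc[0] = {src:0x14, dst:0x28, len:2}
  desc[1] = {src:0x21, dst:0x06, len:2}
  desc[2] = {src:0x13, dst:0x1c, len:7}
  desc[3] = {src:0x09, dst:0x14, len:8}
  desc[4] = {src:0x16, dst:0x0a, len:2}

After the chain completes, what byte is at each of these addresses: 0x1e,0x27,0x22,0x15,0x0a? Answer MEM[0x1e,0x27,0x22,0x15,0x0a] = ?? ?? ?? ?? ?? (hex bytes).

MEM[0x1e,0x27,0x22,0x15,0x0a] = b5 93 63 49 c3

[0] 0x14->0x28 len=2 : 2a b5
[1] 0x21->0x06 len=2 : 08 5c
[2] 0x13->0x1c len=7 : 95 2a b5 5c 07 8f 63
[3] 0x09->0x14 len=8 : c7 49 c3 ab 4d 7c be e5
[4] 0x16->0x0a len=2 : c3 ab
query mem[0x1e]=0xb5, mem[0x27]=0x93, mem[0x22]=0x63, mem[0x15]=0x49, mem[0x0a]=0xc3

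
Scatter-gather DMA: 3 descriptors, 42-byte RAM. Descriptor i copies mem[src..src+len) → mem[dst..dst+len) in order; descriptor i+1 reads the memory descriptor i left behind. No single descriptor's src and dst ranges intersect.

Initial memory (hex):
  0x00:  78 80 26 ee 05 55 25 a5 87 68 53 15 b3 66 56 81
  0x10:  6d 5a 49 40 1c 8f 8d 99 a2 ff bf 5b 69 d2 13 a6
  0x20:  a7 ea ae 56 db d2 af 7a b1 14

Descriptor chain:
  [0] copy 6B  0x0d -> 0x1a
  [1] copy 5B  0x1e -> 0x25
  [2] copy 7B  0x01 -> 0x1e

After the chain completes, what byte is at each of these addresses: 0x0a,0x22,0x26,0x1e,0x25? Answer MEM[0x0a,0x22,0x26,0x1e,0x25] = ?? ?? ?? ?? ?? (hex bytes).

MEM[0x0a,0x22,0x26,0x1e,0x25] = 53 55 49 80 5a

[0] 0x0d->0x1a len=6 : 66 56 81 6d 5a 49
[1] 0x1e->0x25 len=5 : 5a 49 a7 ea ae
[2] 0x01->0x1e len=7 : 80 26 ee 05 55 25 a5
query mem[0x0a]=0x53, mem[0x22]=0x55, mem[0x26]=0x49, mem[0x1e]=0x80, mem[0x25]=0x5a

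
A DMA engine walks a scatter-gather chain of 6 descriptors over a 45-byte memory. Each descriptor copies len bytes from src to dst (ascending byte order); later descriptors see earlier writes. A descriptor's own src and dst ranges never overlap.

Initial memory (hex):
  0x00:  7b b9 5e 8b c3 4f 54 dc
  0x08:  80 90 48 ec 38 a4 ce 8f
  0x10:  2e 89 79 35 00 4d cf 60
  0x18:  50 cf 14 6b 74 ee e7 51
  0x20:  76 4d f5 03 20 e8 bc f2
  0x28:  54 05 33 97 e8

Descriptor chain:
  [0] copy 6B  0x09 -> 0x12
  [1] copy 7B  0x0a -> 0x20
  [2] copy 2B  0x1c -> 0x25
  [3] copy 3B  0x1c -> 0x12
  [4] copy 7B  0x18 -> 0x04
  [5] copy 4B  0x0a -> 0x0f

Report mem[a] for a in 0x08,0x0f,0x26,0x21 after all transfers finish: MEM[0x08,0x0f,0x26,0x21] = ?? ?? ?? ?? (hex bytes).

MEM[0x08,0x0f,0x26,0x21] = 74 e7 ee ec

D0: mem[0x12..0x17] <- [90 48 ec 38 a4 ce]
D1: mem[0x20..0x26] <- [48 ec 38 a4 ce 8f 2e]
D2: mem[0x25..0x26] <- [74 ee]
D3: mem[0x12..0x14] <- [74 ee e7]
D4: mem[0x04..0x0a] <- [50 cf 14 6b 74 ee e7]
D5: mem[0x0f..0x12] <- [e7 ec 38 a4]
query mem[0x08]=0x74, mem[0x0f]=0xe7, mem[0x26]=0xee, mem[0x21]=0xec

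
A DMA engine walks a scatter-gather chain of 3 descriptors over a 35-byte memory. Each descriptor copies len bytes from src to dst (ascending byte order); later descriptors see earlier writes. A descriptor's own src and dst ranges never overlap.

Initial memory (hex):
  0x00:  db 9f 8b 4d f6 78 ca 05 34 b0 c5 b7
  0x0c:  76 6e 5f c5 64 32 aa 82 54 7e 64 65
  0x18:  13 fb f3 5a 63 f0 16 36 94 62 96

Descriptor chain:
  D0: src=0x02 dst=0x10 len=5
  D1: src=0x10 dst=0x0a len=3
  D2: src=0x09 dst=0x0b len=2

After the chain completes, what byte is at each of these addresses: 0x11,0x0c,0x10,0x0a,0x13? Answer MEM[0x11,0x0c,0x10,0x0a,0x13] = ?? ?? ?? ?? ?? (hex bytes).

MEM[0x11,0x0c,0x10,0x0a,0x13] = 4d 8b 8b 8b 78

#0 dst[0x10+5] := {0x8b,0x4d,0xf6,0x78,0xca}
#1 dst[0x0a+3] := {0x8b,0x4d,0xf6}
#2 dst[0x0b+2] := {0xb0,0x8b}
query mem[0x11]=0x4d, mem[0x0c]=0x8b, mem[0x10]=0x8b, mem[0x0a]=0x8b, mem[0x13]=0x78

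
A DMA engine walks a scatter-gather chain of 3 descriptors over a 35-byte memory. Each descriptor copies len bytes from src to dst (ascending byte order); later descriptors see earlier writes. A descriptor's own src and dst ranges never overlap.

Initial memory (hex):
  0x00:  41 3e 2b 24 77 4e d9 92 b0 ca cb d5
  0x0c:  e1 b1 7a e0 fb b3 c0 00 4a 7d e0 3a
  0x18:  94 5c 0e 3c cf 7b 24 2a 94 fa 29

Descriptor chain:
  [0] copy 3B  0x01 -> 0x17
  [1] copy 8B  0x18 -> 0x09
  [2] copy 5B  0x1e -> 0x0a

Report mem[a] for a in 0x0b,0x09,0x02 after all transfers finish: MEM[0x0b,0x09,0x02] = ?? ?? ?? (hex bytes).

MEM[0x0b,0x09,0x02] = 2a 2b 2b

#0 dst[0x17+3] := {0x3e,0x2b,0x24}
#1 dst[0x09+8] := {0x2b,0x24,0x0e,0x3c,0xcf,0x7b,0x24,0x2a}
#2 dst[0x0a+5] := {0x24,0x2a,0x94,0xfa,0x29}
query mem[0x0b]=0x2a, mem[0x09]=0x2b, mem[0x02]=0x2b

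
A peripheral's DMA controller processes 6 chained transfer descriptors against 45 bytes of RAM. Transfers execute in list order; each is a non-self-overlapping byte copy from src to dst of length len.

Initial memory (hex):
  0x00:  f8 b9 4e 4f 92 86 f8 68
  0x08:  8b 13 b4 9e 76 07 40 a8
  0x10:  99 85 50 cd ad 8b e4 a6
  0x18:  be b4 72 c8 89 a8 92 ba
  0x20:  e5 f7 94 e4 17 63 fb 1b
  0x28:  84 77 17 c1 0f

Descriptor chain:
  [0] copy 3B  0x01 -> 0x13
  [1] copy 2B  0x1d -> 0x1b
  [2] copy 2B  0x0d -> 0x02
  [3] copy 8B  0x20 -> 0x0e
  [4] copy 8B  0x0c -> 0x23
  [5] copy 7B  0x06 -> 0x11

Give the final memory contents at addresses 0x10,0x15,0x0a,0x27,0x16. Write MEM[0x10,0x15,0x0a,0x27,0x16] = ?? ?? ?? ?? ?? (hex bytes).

MEM[0x10,0x15,0x0a,0x27,0x16] = 94 b4 b4 94 9e

#0 dst[0x13+3] := {0xb9,0x4e,0x4f}
#1 dst[0x1b+2] := {0xa8,0x92}
#2 dst[0x02+2] := {0x07,0x40}
#3 dst[0x0e+8] := {0xe5,0xf7,0x94,0xe4,0x17,0x63,0xfb,0x1b}
#4 dst[0x23+8] := {0x76,0x07,0xe5,0xf7,0x94,0xe4,0x17,0x63}
#5 dst[0x11+7] := {0xf8,0x68,0x8b,0x13,0xb4,0x9e,0x76}
query mem[0x10]=0x94, mem[0x15]=0xb4, mem[0x0a]=0xb4, mem[0x27]=0x94, mem[0x16]=0x9e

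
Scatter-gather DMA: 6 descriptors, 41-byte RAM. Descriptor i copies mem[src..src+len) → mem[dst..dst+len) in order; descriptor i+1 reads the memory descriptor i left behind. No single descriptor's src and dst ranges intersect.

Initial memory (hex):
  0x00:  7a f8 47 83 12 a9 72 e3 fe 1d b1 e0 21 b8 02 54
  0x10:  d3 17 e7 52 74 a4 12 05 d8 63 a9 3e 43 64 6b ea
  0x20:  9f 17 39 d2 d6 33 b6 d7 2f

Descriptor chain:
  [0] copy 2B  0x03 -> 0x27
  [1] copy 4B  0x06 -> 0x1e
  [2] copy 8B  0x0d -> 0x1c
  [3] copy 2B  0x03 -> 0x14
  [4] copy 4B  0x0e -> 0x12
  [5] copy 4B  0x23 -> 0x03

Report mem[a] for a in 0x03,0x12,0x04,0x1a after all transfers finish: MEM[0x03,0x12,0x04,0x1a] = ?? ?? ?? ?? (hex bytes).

MEM[0x03,0x12,0x04,0x1a] = 74 02 d6 a9

  after D0: wrote 2B at 0x27 = 8312
  after D1: wrote 4B at 0x1e = 72e3fe1d
  after D2: wrote 8B at 0x1c = b80254d317e75274
  after D3: wrote 2B at 0x14 = 8312
  after D4: wrote 4B at 0x12 = 0254d317
  after D5: wrote 4B at 0x03 = 74d633b6
query mem[0x03]=0x74, mem[0x12]=0x02, mem[0x04]=0xd6, mem[0x1a]=0xa9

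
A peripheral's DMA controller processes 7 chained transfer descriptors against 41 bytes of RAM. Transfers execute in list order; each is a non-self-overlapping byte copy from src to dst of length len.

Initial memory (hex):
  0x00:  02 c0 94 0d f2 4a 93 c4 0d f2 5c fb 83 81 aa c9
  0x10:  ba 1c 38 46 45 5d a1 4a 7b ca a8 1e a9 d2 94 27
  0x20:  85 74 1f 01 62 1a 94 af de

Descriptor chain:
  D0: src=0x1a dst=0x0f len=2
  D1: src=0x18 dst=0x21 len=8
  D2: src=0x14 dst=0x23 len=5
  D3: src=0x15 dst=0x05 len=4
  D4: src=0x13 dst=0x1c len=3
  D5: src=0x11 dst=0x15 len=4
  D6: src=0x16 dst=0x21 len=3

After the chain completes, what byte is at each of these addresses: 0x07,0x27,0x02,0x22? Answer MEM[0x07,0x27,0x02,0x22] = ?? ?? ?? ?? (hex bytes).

MEM[0x07,0x27,0x02,0x22] = 4a 7b 94 46

[0] 0x1a->0x0f len=2 : a8 1e
[1] 0x18->0x21 len=8 : 7b ca a8 1e a9 d2 94 27
[2] 0x14->0x23 len=5 : 45 5d a1 4a 7b
[3] 0x15->0x05 len=4 : 5d a1 4a 7b
[4] 0x13->0x1c len=3 : 46 45 5d
[5] 0x11->0x15 len=4 : 1c 38 46 45
[6] 0x16->0x21 len=3 : 38 46 45
query mem[0x07]=0x4a, mem[0x27]=0x7b, mem[0x02]=0x94, mem[0x22]=0x46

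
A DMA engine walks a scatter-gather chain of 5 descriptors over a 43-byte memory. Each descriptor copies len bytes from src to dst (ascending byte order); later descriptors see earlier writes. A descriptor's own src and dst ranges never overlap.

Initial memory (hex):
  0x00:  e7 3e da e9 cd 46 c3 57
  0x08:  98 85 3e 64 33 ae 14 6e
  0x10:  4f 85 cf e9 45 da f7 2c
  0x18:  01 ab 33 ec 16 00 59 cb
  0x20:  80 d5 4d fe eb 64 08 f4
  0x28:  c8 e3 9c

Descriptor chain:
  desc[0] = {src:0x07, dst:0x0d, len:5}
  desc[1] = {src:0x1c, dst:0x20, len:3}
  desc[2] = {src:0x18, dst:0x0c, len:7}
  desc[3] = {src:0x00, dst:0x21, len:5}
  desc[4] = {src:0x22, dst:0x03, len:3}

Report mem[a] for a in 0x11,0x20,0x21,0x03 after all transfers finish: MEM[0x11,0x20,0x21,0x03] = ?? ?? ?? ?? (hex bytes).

MEM[0x11,0x20,0x21,0x03] = 00 16 e7 3e

D0: mem[0x0d..0x11] <- [57 98 85 3e 64]
D1: mem[0x20..0x22] <- [16 00 59]
D2: mem[0x0c..0x12] <- [01 ab 33 ec 16 00 59]
D3: mem[0x21..0x25] <- [e7 3e da e9 cd]
D4: mem[0x03..0x05] <- [3e da e9]
query mem[0x11]=0x00, mem[0x20]=0x16, mem[0x21]=0xe7, mem[0x03]=0x3e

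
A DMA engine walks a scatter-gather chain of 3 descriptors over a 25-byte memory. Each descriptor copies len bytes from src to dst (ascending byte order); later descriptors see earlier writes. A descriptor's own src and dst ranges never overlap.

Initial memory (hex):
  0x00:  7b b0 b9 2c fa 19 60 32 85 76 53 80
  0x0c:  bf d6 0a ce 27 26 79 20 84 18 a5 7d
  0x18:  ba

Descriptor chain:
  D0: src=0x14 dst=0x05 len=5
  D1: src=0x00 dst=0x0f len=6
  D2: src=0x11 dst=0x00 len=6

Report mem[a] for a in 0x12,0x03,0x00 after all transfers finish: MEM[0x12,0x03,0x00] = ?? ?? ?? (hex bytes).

[0] 0x14->0x05 len=5 : 84 18 a5 7d ba
[1] 0x00->0x0f len=6 : 7b b0 b9 2c fa 84
[2] 0x11->0x00 len=6 : b9 2c fa 84 18 a5
query mem[0x12]=0x2c, mem[0x03]=0x84, mem[0x00]=0xb9

MEM[0x12,0x03,0x00] = 2c 84 b9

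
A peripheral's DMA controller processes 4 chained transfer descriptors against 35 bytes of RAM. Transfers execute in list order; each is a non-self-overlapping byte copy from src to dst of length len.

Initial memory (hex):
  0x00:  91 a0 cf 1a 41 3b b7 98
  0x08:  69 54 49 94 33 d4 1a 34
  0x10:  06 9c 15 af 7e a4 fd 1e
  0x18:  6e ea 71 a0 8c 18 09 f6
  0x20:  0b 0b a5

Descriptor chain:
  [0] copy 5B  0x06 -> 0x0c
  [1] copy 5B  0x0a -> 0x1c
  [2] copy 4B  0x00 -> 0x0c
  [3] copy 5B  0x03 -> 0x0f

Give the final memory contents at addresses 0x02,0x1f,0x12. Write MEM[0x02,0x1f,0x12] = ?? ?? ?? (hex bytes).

D0: mem[0x0c..0x10] <- [b7 98 69 54 49]
D1: mem[0x1c..0x20] <- [49 94 b7 98 69]
D2: mem[0x0c..0x0f] <- [91 a0 cf 1a]
D3: mem[0x0f..0x13] <- [1a 41 3b b7 98]
query mem[0x02]=0xcf, mem[0x1f]=0x98, mem[0x12]=0xb7

MEM[0x02,0x1f,0x12] = cf 98 b7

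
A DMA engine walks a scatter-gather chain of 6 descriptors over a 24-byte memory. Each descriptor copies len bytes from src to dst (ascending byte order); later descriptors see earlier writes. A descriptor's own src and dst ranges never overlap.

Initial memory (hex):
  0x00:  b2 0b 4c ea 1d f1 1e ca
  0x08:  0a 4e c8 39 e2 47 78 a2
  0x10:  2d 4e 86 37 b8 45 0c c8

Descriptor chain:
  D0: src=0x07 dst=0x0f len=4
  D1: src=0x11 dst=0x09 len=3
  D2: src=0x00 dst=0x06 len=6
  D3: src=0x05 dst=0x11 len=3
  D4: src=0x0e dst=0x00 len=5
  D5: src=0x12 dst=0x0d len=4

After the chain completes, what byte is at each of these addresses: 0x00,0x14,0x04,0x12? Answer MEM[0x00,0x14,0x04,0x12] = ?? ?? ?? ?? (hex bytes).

MEM[0x00,0x14,0x04,0x12] = 78 b8 b2 b2

D0: mem[0x0f..0x12] <- [ca 0a 4e c8]
D1: mem[0x09..0x0b] <- [4e c8 37]
D2: mem[0x06..0x0b] <- [b2 0b 4c ea 1d f1]
D3: mem[0x11..0x13] <- [f1 b2 0b]
D4: mem[0x00..0x04] <- [78 ca 0a f1 b2]
D5: mem[0x0d..0x10] <- [b2 0b b8 45]
query mem[0x00]=0x78, mem[0x14]=0xb8, mem[0x04]=0xb2, mem[0x12]=0xb2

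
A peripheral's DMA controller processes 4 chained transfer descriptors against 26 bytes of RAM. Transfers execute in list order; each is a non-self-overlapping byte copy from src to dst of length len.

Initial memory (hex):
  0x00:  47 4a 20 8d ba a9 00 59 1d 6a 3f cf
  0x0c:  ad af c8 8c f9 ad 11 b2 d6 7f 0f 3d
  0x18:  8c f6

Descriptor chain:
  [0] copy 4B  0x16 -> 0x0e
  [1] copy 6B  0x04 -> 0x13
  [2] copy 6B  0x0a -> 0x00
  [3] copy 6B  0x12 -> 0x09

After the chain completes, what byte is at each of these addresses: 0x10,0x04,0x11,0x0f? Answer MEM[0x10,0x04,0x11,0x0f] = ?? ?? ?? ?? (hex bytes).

MEM[0x10,0x04,0x11,0x0f] = 8c 0f f6 3d

#0 dst[0x0e+4] := {0x0f,0x3d,0x8c,0xf6}
#1 dst[0x13+6] := {0xba,0xa9,0x00,0x59,0x1d,0x6a}
#2 dst[0x00+6] := {0x3f,0xcf,0xad,0xaf,0x0f,0x3d}
#3 dst[0x09+6] := {0x11,0xba,0xa9,0x00,0x59,0x1d}
query mem[0x10]=0x8c, mem[0x04]=0x0f, mem[0x11]=0xf6, mem[0x0f]=0x3d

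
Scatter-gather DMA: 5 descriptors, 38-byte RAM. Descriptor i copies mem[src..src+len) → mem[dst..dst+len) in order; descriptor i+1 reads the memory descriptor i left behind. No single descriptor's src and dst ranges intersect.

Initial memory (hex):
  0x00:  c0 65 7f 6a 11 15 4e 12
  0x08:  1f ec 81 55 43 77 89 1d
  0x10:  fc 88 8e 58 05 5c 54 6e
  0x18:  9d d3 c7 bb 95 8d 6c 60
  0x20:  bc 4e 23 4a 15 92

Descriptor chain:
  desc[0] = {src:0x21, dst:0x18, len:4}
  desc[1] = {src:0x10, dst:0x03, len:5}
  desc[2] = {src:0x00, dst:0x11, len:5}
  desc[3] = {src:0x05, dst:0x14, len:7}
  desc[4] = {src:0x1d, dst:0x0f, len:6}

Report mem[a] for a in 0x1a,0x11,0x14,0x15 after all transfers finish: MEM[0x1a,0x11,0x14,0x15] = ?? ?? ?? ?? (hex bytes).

D0: mem[0x18..0x1b] <- [4e 23 4a 15]
D1: mem[0x03..0x07] <- [fc 88 8e 58 05]
D2: mem[0x11..0x15] <- [c0 65 7f fc 88]
D3: mem[0x14..0x1a] <- [8e 58 05 1f ec 81 55]
D4: mem[0x0f..0x14] <- [8d 6c 60 bc 4e 23]
query mem[0x1a]=0x55, mem[0x11]=0x60, mem[0x14]=0x23, mem[0x15]=0x58

MEM[0x1a,0x11,0x14,0x15] = 55 60 23 58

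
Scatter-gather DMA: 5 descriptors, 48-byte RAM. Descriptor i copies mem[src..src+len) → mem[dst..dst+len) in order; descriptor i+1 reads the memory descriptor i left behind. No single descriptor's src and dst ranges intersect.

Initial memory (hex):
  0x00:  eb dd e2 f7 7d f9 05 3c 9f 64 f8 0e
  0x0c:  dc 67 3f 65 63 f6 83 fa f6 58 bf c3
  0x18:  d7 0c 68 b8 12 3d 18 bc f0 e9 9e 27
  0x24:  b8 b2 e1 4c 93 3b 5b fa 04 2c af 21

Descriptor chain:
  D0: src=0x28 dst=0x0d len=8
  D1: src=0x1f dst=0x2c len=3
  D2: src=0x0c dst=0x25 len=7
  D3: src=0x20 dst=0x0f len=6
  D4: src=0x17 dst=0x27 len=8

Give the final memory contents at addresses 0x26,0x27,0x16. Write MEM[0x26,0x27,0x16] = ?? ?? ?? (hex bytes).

MEM[0x26,0x27,0x16] = 93 c3 bf

#0 dst[0x0d+8] := {0x93,0x3b,0x5b,0xfa,0x04,0x2c,0xaf,0x21}
#1 dst[0x2c+3] := {0xbc,0xf0,0xe9}
#2 dst[0x25+7] := {0xdc,0x93,0x3b,0x5b,0xfa,0x04,0x2c}
#3 dst[0x0f+6] := {0xf0,0xe9,0x9e,0x27,0xb8,0xdc}
#4 dst[0x27+8] := {0xc3,0xd7,0x0c,0x68,0xb8,0x12,0x3d,0x18}
query mem[0x26]=0x93, mem[0x27]=0xc3, mem[0x16]=0xbf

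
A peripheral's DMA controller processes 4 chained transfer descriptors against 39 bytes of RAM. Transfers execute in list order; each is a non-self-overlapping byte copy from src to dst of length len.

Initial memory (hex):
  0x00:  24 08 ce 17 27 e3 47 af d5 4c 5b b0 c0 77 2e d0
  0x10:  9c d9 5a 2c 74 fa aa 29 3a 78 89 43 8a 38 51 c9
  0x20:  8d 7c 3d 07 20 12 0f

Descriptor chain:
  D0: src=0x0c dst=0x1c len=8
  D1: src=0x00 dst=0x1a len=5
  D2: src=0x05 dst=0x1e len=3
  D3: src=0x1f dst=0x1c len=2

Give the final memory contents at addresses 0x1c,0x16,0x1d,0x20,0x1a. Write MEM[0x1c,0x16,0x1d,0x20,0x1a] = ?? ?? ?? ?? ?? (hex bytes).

MEM[0x1c,0x16,0x1d,0x20,0x1a] = 47 aa af af 24

D0: mem[0x1c..0x23] <- [c0 77 2e d0 9c d9 5a 2c]
D1: mem[0x1a..0x1e] <- [24 08 ce 17 27]
D2: mem[0x1e..0x20] <- [e3 47 af]
D3: mem[0x1c..0x1d] <- [47 af]
query mem[0x1c]=0x47, mem[0x16]=0xaa, mem[0x1d]=0xaf, mem[0x20]=0xaf, mem[0x1a]=0x24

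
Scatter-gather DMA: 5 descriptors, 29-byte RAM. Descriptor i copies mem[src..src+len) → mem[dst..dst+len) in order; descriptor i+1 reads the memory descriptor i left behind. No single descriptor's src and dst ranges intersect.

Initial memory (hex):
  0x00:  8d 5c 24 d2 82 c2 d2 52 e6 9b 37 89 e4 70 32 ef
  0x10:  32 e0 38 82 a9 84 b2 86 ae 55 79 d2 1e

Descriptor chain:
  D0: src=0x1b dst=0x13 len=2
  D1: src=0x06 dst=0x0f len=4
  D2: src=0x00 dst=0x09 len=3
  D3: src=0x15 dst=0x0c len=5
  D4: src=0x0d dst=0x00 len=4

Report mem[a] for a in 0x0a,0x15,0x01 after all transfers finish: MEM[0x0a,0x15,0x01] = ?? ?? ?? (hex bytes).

#0 dst[0x13+2] := {0xd2,0x1e}
#1 dst[0x0f+4] := {0xd2,0x52,0xe6,0x9b}
#2 dst[0x09+3] := {0x8d,0x5c,0x24}
#3 dst[0x0c+5] := {0x84,0xb2,0x86,0xae,0x55}
#4 dst[0x00+4] := {0xb2,0x86,0xae,0x55}
query mem[0x0a]=0x5c, mem[0x15]=0x84, mem[0x01]=0x86

MEM[0x0a,0x15,0x01] = 5c 84 86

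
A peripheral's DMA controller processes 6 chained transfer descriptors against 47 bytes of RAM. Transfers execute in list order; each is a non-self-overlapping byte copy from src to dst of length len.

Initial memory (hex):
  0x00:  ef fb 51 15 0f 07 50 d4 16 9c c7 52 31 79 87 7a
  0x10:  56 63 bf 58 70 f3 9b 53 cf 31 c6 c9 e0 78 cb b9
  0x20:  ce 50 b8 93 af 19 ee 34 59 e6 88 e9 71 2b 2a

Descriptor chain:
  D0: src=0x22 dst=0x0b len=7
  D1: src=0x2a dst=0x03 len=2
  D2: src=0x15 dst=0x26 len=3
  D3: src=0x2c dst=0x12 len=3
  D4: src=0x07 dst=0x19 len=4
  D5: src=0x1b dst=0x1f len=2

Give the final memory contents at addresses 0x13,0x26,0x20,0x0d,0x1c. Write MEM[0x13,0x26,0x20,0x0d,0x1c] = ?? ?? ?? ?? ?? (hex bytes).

MEM[0x13,0x26,0x20,0x0d,0x1c] = 2b f3 c7 af c7

  after D0: wrote 7B at 0x0b = b893af19ee3459
  after D1: wrote 2B at 0x03 = 88e9
  after D2: wrote 3B at 0x26 = f39b53
  after D3: wrote 3B at 0x12 = 712b2a
  after D4: wrote 4B at 0x19 = d4169cc7
  after D5: wrote 2B at 0x1f = 9cc7
query mem[0x13]=0x2b, mem[0x26]=0xf3, mem[0x20]=0xc7, mem[0x0d]=0xaf, mem[0x1c]=0xc7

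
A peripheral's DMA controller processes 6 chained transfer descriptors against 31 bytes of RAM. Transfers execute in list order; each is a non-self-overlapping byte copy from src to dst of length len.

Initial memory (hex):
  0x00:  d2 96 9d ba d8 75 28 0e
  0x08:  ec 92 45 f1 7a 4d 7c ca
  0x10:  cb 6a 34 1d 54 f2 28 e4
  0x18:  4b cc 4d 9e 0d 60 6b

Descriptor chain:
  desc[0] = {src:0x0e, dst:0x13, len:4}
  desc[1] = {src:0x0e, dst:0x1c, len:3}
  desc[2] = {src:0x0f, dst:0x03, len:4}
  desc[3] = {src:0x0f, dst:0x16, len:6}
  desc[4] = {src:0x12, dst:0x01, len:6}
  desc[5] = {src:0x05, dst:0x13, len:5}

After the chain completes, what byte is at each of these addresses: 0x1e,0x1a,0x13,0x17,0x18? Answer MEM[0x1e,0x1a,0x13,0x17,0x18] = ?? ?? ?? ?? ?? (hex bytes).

MEM[0x1e,0x1a,0x13,0x17,0x18] = cb 7c ca 92 6a

[0] 0x0e->0x13 len=4 : 7c ca cb 6a
[1] 0x0e->0x1c len=3 : 7c ca cb
[2] 0x0f->0x03 len=4 : ca cb 6a 34
[3] 0x0f->0x16 len=6 : ca cb 6a 34 7c ca
[4] 0x12->0x01 len=6 : 34 7c ca cb ca cb
[5] 0x05->0x13 len=5 : ca cb 0e ec 92
query mem[0x1e]=0xcb, mem[0x1a]=0x7c, mem[0x13]=0xca, mem[0x17]=0x92, mem[0x18]=0x6a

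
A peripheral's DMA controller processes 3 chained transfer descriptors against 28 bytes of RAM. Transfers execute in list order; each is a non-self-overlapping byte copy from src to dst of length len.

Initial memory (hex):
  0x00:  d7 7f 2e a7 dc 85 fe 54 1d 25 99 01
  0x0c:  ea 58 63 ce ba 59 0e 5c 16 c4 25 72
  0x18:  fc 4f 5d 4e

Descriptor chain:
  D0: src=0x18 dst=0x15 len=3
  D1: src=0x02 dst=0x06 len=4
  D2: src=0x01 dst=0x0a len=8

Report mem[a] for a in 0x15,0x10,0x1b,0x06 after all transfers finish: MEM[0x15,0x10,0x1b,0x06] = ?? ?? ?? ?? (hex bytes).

#0 dst[0x15+3] := {0xfc,0x4f,0x5d}
#1 dst[0x06+4] := {0x2e,0xa7,0xdc,0x85}
#2 dst[0x0a+8] := {0x7f,0x2e,0xa7,0xdc,0x85,0x2e,0xa7,0xdc}
query mem[0x15]=0xfc, mem[0x10]=0xa7, mem[0x1b]=0x4e, mem[0x06]=0x2e

MEM[0x15,0x10,0x1b,0x06] = fc a7 4e 2e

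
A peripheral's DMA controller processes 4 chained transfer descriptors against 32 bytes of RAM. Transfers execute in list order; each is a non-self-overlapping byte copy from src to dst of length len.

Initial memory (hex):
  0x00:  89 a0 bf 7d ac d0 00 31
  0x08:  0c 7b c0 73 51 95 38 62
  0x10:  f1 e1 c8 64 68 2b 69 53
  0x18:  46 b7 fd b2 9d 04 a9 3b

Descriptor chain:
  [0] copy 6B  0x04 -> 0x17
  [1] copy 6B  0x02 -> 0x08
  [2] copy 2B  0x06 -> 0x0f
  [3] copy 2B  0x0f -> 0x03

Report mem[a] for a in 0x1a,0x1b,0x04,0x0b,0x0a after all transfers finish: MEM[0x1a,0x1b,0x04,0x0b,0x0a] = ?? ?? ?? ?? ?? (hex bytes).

D0: mem[0x17..0x1c] <- [ac d0 00 31 0c 7b]
D1: mem[0x08..0x0d] <- [bf 7d ac d0 00 31]
D2: mem[0x0f..0x10] <- [00 31]
D3: mem[0x03..0x04] <- [00 31]
query mem[0x1a]=0x31, mem[0x1b]=0x0c, mem[0x04]=0x31, mem[0x0b]=0xd0, mem[0x0a]=0xac

MEM[0x1a,0x1b,0x04,0x0b,0x0a] = 31 0c 31 d0 ac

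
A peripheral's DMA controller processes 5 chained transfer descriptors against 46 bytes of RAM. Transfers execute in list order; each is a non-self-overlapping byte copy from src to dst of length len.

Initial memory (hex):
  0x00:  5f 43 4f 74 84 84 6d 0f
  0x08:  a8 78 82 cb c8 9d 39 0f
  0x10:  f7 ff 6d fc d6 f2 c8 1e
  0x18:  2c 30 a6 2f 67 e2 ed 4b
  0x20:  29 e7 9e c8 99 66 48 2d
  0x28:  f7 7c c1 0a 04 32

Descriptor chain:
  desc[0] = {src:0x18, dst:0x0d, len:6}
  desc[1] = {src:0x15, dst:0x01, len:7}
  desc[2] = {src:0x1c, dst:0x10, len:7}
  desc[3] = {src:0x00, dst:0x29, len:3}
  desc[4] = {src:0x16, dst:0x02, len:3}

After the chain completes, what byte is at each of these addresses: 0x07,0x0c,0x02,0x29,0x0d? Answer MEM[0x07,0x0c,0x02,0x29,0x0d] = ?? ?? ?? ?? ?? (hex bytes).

[0] 0x18->0x0d len=6 : 2c 30 a6 2f 67 e2
[1] 0x15->0x01 len=7 : f2 c8 1e 2c 30 a6 2f
[2] 0x1c->0x10 len=7 : 67 e2 ed 4b 29 e7 9e
[3] 0x00->0x29 len=3 : 5f f2 c8
[4] 0x16->0x02 len=3 : 9e 1e 2c
query mem[0x07]=0x2f, mem[0x0c]=0xc8, mem[0x02]=0x9e, mem[0x29]=0x5f, mem[0x0d]=0x2c

MEM[0x07,0x0c,0x02,0x29,0x0d] = 2f c8 9e 5f 2c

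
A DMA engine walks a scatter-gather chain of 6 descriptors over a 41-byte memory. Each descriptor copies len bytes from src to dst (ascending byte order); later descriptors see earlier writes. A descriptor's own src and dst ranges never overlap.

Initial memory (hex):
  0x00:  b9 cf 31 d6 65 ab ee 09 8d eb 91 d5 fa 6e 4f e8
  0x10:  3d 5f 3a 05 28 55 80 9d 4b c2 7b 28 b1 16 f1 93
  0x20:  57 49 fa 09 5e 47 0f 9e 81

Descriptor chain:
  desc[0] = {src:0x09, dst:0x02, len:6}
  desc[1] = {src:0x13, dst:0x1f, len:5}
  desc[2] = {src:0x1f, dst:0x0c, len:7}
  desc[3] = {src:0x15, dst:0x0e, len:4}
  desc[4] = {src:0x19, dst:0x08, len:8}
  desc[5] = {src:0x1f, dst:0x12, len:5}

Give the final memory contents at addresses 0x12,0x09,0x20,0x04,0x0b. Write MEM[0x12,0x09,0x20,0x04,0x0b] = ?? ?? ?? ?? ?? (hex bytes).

MEM[0x12,0x09,0x20,0x04,0x0b] = 05 7b 28 d5 b1

D0: mem[0x02..0x07] <- [eb 91 d5 fa 6e 4f]
D1: mem[0x1f..0x23] <- [05 28 55 80 9d]
D2: mem[0x0c..0x12] <- [05 28 55 80 9d 5e 47]
D3: mem[0x0e..0x11] <- [55 80 9d 4b]
D4: mem[0x08..0x0f] <- [c2 7b 28 b1 16 f1 05 28]
D5: mem[0x12..0x16] <- [05 28 55 80 9d]
query mem[0x12]=0x05, mem[0x09]=0x7b, mem[0x20]=0x28, mem[0x04]=0xd5, mem[0x0b]=0xb1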